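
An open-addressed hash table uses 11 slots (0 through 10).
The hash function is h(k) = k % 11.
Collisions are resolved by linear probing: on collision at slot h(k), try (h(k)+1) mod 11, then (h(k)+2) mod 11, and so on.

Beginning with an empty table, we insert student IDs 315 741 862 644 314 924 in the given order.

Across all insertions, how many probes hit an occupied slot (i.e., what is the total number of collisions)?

Insert 315: h=7, slot 7 empty -> index 7.
Insert 741: h=4, slot 4 empty -> index 4.
Insert 862: h=4, slot 4 occupied -> index 5.
Insert 644: h=6, slot 6 empty -> index 6.
Insert 314: h=6, slots 6,7 occupied -> index 8.
Insert 924: h=0, slot 0 empty -> index 0.
Table: [924, —, —, —, 741, 862, 644, 315, 314, —, —]

3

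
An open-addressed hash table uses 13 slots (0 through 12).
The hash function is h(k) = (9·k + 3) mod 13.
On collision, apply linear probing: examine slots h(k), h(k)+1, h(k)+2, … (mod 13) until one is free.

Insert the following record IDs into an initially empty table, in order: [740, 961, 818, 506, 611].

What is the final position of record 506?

740: h=7 → slot 7
961: h=7, probe 7,8 → slot 8
818: h=7, probe 7,8,9 → slot 9
506: h=7, probe 7,8,9,10 → slot 10
611: h=3 → slot 3
Table: [_, _, _, 611, _, _, _, 740, 961, 818, 506, _, _]

10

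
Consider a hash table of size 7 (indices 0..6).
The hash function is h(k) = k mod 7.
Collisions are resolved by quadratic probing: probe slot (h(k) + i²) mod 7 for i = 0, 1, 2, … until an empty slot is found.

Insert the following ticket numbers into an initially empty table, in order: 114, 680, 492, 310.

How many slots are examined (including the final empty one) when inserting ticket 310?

114: h=2 -> slot 2
680: h=1 -> slot 1
492: h=2, probe 2,3 -> slot 3
310: h=2, probe 2,3,6 -> slot 6
Table: [—, 680, 114, 492, —, —, 310]

3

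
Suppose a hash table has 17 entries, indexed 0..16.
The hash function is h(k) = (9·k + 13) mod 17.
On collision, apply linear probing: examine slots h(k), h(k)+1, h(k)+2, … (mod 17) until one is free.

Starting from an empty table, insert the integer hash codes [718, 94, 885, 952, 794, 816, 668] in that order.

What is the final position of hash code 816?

14

Insert 718: h=15, slot 15 empty -> index 15.
Insert 94: h=9, slot 9 empty -> index 9.
Insert 885: h=5, slot 5 empty -> index 5.
Insert 952: h=13, slot 13 empty -> index 13.
Insert 794: h=2, slot 2 empty -> index 2.
Insert 816: h=13, slot 13 occupied -> index 14.
Insert 668: h=7, slot 7 empty -> index 7.
Table: [-, -, 794, -, -, 885, -, 668, -, 94, -, -, -, 952, 816, 718, -]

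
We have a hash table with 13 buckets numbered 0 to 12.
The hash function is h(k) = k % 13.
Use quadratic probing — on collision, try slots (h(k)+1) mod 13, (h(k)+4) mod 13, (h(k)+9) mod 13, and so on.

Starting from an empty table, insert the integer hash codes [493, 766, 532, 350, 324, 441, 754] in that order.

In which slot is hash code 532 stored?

493: h=12 => slot 12
766: h=12, probe 12,0 => slot 0
532: h=12, probe 12,0,3 => slot 3
350: h=12, probe 12,0,3,8 => slot 8
324: h=12, probe 12,0,3,8,2 => slot 2
441: h=12, probe 12,0,3,8,2,11 => slot 11
754: h=0, probe 0,1 => slot 1
Table: [766, 754, 324, 532, —, —, —, —, 350, —, —, 441, 493]

3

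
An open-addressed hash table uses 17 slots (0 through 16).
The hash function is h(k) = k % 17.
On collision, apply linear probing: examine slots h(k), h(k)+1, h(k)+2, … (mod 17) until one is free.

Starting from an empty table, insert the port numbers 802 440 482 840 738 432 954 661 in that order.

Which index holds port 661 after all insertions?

Insert 802: h=3, slot 3 empty => index 3.
Insert 440: h=15, slot 15 empty => index 15.
Insert 482: h=6, slot 6 empty => index 6.
Insert 840: h=7, slot 7 empty => index 7.
Insert 738: h=7, slot 7 occupied => index 8.
Insert 432: h=7, slots 7,8 occupied => index 9.
Insert 954: h=2, slot 2 empty => index 2.
Insert 661: h=15, slot 15 occupied => index 16.
Table: [-, -, 954, 802, -, -, 482, 840, 738, 432, -, -, -, -, -, 440, 661]

16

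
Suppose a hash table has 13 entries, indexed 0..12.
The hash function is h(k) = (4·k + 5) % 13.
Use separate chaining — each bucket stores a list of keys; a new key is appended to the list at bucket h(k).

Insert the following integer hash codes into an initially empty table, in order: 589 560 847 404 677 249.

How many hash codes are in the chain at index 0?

589 → bucket 8
560 → bucket 9
847 → bucket 0
404 → bucket 9 (collision)
677 → bucket 9 (collision)
249 → bucket 0 (collision)
Final buckets:
0: 847 -> 249
1: _
2: _
3: _
4: _
5: _
6: _
7: _
8: 589
9: 560 -> 404 -> 677
10: _
11: _
12: _

2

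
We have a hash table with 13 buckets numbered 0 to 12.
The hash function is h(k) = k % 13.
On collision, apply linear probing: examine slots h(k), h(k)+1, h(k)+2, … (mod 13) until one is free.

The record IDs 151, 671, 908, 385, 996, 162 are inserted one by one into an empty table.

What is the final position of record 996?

151: h=8 → slot 8
671: h=8, probe 8,9 → slot 9
908: h=11 → slot 11
385: h=8, probe 8,9,10 → slot 10
996: h=8, probe 8,9,10,11,12 → slot 12
162: h=6 → slot 6
Table: [—, —, —, —, —, —, 162, —, 151, 671, 385, 908, 996]

12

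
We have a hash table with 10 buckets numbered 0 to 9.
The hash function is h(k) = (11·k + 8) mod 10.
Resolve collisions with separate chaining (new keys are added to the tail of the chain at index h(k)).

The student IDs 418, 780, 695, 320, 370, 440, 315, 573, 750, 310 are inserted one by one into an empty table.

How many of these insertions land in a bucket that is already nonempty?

6

418 -> bucket 6
780 -> bucket 8
695 -> bucket 3
320 -> bucket 8 (collision)
370 -> bucket 8 (collision)
440 -> bucket 8 (collision)
315 -> bucket 3 (collision)
573 -> bucket 1
750 -> bucket 8 (collision)
310 -> bucket 8 (collision)
Final buckets:
0: .
1: 573
2: .
3: 695 -> 315
4: .
5: .
6: 418
7: .
8: 780 -> 320 -> 370 -> 440 -> 750 -> 310
9: .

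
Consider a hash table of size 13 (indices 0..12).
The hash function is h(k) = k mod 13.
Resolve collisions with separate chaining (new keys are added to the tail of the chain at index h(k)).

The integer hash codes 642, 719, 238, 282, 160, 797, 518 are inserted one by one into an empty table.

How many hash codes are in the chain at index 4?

4

642 → bucket 5
719 → bucket 4
238 → bucket 4 (collision)
282 → bucket 9
160 → bucket 4 (collision)
797 → bucket 4 (collision)
518 → bucket 11
Final buckets:
0: .
1: .
2: .
3: .
4: 719 -> 238 -> 160 -> 797
5: 642
6: .
7: .
8: .
9: 282
10: .
11: 518
12: .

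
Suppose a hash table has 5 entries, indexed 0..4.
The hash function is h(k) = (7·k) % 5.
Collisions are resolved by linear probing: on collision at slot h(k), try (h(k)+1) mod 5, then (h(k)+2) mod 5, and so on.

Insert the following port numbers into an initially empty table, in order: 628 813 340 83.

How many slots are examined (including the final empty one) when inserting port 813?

628: h=1 -> slot 1
813: h=1, probe 1,2 -> slot 2
340: h=0 -> slot 0
83: h=1, probe 1,2,3 -> slot 3
Table: [340, 628, 813, 83, .]

2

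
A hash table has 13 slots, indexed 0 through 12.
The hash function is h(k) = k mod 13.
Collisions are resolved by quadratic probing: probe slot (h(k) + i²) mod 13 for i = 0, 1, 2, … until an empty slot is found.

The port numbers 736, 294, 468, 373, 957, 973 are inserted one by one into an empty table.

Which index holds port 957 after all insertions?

12

736: h=8 → slot 8
294: h=8, probe 8,9 → slot 9
468: h=0 → slot 0
373: h=9, probe 9,10 → slot 10
957: h=8, probe 8,9,12 → slot 12
973: h=11 → slot 11
Table: [468, —, —, —, —, —, —, —, 736, 294, 373, 973, 957]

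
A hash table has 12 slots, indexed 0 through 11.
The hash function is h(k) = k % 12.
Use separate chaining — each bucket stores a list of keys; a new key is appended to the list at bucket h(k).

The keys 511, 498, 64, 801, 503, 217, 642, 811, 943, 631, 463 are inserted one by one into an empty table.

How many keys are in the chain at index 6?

2

511 -> bucket 7
498 -> bucket 6
64 -> bucket 4
801 -> bucket 9
503 -> bucket 11
217 -> bucket 1
642 -> bucket 6 (collision)
811 -> bucket 7 (collision)
943 -> bucket 7 (collision)
631 -> bucket 7 (collision)
463 -> bucket 7 (collision)
Final buckets:
0: ∅
1: 217
2: ∅
3: ∅
4: 64
5: ∅
6: 498 -> 642
7: 511 -> 811 -> 943 -> 631 -> 463
8: ∅
9: 801
10: ∅
11: 503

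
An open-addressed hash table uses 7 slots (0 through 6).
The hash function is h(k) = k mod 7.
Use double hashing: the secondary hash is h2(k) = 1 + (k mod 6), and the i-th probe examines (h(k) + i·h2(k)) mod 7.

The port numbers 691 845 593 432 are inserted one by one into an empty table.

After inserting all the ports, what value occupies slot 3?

691 hashes to 5; slot 5 is free -> place at 5.
845 hashes to 5, h2=6; 5 taken -> place at 4.
593 hashes to 5, h2=6; 5,4 taken -> place at 3.
432 hashes to 5, h2=1; 5 taken -> place at 6.
Table: [—, —, —, 593, 845, 691, 432]

593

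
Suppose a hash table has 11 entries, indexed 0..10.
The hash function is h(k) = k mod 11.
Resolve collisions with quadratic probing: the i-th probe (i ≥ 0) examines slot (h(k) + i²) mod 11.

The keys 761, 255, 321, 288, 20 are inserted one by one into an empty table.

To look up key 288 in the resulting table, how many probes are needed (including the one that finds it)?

4

Insert 761: h=2, slot 2 empty → index 2.
Insert 255: h=2, slot 2 occupied → index 3.
Insert 321: h=2, slots 2,3 occupied → index 6.
Insert 288: h=2, slots 2,3,6 occupied → index 0.
Insert 20: h=9, slot 9 empty → index 9.
Table: [288, ., 761, 255, ., ., 321, ., ., 20, .]
Lookup 288: h=2, probe 2,3,6,0 → found at 0.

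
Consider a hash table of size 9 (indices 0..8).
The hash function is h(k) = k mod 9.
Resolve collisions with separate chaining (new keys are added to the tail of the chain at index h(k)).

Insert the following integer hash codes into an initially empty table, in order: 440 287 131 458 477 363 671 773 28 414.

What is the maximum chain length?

440 -> bucket 8
287 -> bucket 8 (collision)
131 -> bucket 5
458 -> bucket 8 (collision)
477 -> bucket 0
363 -> bucket 3
671 -> bucket 5 (collision)
773 -> bucket 8 (collision)
28 -> bucket 1
414 -> bucket 0 (collision)
Final buckets:
0: 477 -> 414
1: 28
2: ∅
3: 363
4: ∅
5: 131 -> 671
6: ∅
7: ∅
8: 440 -> 287 -> 458 -> 773

4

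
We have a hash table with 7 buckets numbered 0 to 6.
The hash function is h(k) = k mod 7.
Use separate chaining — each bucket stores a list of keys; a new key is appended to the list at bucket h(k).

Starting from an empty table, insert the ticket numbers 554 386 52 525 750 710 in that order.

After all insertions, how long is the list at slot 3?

Insert 554: h=1, bucket 1 empty → new chain.
Insert 386: h=1, bucket 1 nonempty → append to chain.
Insert 52: h=3, bucket 3 empty → new chain.
Insert 525: h=0, bucket 0 empty → new chain.
Insert 750: h=1, bucket 1 nonempty → append to chain.
Insert 710: h=3, bucket 3 nonempty → append to chain.
Final buckets:
0: 525
1: 554 -> 386 -> 750
2: —
3: 52 -> 710
4: —
5: —
6: —

2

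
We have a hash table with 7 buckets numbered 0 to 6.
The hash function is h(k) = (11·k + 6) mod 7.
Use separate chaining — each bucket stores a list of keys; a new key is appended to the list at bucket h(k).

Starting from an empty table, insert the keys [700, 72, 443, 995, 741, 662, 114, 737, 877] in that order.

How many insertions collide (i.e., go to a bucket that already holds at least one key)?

Insert 700: h=6, bucket 6 empty -> new chain.
Insert 72: h=0, bucket 0 empty -> new chain.
Insert 443: h=0, bucket 0 nonempty -> append to chain.
Insert 995: h=3, bucket 3 empty -> new chain.
Insert 741: h=2, bucket 2 empty -> new chain.
Insert 662: h=1, bucket 1 empty -> new chain.
Insert 114: h=0, bucket 0 nonempty -> append to chain.
Insert 737: h=0, bucket 0 nonempty -> append to chain.
Insert 877: h=0, bucket 0 nonempty -> append to chain.
Final buckets:
0: 72 -> 443 -> 114 -> 737 -> 877
1: 662
2: 741
3: 995
4: -
5: -
6: 700

4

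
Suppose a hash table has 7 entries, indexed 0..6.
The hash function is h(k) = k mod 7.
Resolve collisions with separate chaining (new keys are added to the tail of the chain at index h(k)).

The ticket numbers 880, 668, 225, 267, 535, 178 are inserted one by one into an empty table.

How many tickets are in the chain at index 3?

3

Insert 880: h=5, bucket 5 empty → new chain.
Insert 668: h=3, bucket 3 empty → new chain.
Insert 225: h=1, bucket 1 empty → new chain.
Insert 267: h=1, bucket 1 nonempty → append to chain.
Insert 535: h=3, bucket 3 nonempty → append to chain.
Insert 178: h=3, bucket 3 nonempty → append to chain.
Final buckets:
0: _
1: 225 -> 267
2: _
3: 668 -> 535 -> 178
4: _
5: 880
6: _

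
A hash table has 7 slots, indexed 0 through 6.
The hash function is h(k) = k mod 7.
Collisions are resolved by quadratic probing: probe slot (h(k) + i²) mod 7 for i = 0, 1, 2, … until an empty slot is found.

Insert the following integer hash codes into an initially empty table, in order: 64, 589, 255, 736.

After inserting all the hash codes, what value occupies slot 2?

64 hashes to 1; slot 1 is free -> place at 1.
589 hashes to 1; 1 taken -> place at 2.
255 hashes to 3; slot 3 is free -> place at 3.
736 hashes to 1; 1,2 taken -> place at 5.
Table: [—, 64, 589, 255, —, 736, —]

589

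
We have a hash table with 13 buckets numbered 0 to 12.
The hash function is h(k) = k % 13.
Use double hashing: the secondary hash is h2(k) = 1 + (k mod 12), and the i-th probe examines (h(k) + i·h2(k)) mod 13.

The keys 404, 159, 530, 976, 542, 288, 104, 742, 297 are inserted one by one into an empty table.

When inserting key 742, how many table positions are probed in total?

404 hashes to 1; slot 1 is free -> place at 1.
159 hashes to 3; slot 3 is free -> place at 3.
530 hashes to 10; slot 10 is free -> place at 10.
976 hashes to 1, h2=5; 1 taken -> place at 6.
542 hashes to 9; slot 9 is free -> place at 9.
288 hashes to 2; slot 2 is free -> place at 2.
104 hashes to 0; slot 0 is free -> place at 0.
742 hashes to 1, h2=11; 1 taken -> place at 12.
297 hashes to 11; slot 11 is free -> place at 11.
Table: [104, 404, 288, 159, ∅, ∅, 976, ∅, ∅, 542, 530, 297, 742]

2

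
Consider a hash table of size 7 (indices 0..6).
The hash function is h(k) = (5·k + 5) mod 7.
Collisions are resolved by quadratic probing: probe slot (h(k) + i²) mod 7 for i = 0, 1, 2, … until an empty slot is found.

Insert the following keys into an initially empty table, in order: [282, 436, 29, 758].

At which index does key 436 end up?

Insert 282: h=1, slot 1 empty -> index 1.
Insert 436: h=1, slot 1 occupied -> index 2.
Insert 29: h=3, slot 3 empty -> index 3.
Insert 758: h=1, slots 1,2 occupied -> index 5.
Table: [-, 282, 436, 29, -, 758, -]

2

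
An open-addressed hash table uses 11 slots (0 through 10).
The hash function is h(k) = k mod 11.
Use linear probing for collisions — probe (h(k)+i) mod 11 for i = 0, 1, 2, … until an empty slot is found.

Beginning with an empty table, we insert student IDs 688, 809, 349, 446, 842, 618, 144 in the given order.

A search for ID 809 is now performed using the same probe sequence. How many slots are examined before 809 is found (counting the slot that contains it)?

2

688: h=6 → slot 6
809: h=6, probe 6,7 → slot 7
349: h=8 → slot 8
446: h=6, probe 6,7,8,9 → slot 9
842: h=6, probe 6,7,8,9,10 → slot 10
618: h=2 → slot 2
144: h=1 → slot 1
Table: [., 144, 618, ., ., ., 688, 809, 349, 446, 842]
Lookup 809: h=6, probe 6,7 → found at 7.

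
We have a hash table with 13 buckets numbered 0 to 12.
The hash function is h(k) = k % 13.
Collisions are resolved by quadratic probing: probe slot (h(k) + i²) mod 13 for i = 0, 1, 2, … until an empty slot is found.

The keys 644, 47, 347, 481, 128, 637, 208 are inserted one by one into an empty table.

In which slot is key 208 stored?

644: h=7 -> slot 7
47: h=8 -> slot 8
347: h=9 -> slot 9
481: h=0 -> slot 0
128: h=11 -> slot 11
637: h=0, probe 0,1 -> slot 1
208: h=0, probe 0,1,4 -> slot 4
Table: [481, 637, —, —, 208, —, —, 644, 47, 347, —, 128, —]

4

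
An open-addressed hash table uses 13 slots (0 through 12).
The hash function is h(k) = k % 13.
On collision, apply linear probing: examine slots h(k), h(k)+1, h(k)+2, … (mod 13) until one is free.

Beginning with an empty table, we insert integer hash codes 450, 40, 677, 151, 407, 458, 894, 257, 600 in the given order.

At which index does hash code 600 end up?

Insert 450: h=8, slot 8 empty → index 8.
Insert 40: h=1, slot 1 empty → index 1.
Insert 677: h=1, slot 1 occupied → index 2.
Insert 151: h=8, slot 8 occupied → index 9.
Insert 407: h=4, slot 4 empty → index 4.
Insert 458: h=3, slot 3 empty → index 3.
Insert 894: h=10, slot 10 empty → index 10.
Insert 257: h=10, slot 10 occupied → index 11.
Insert 600: h=2, slots 2,3,4 occupied → index 5.
Table: [_, 40, 677, 458, 407, 600, _, _, 450, 151, 894, 257, _]

5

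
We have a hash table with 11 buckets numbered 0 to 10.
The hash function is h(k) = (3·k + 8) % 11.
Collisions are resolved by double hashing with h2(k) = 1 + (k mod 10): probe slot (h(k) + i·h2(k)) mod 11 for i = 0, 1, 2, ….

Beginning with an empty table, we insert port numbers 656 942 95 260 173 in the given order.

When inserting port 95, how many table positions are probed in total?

2

Insert 656: h=7, slot 7 empty => index 7.
Insert 942: h=7, h2=3, slot 7 occupied => index 10.
Insert 95: h=7, h2=6, slot 7 occupied => index 2.
Insert 260: h=7, h2=1, slot 7 occupied => index 8.
Insert 173: h=10, h2=4, slot 10 occupied => index 3.
Table: [-, -, 95, 173, -, -, -, 656, 260, -, 942]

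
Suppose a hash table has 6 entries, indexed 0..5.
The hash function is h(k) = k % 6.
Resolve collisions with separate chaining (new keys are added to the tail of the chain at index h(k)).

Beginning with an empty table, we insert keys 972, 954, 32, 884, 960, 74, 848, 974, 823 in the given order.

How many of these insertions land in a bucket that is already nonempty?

6

972 → bucket 0
954 → bucket 0 (collision)
32 → bucket 2
884 → bucket 2 (collision)
960 → bucket 0 (collision)
74 → bucket 2 (collision)
848 → bucket 2 (collision)
974 → bucket 2 (collision)
823 → bucket 1
Final buckets:
0: 972 -> 954 -> 960
1: 823
2: 32 -> 884 -> 74 -> 848 -> 974
3: -
4: -
5: -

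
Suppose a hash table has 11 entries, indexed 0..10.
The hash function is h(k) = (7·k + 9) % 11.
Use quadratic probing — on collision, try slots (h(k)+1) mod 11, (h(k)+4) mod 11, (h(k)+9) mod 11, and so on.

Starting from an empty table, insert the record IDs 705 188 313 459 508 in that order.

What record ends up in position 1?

705: h=5 -> slot 5
188: h=5, probe 5,6 -> slot 6
313: h=0 -> slot 0
459: h=10 -> slot 10
508: h=1 -> slot 1
Table: [313, 508, _, _, _, 705, 188, _, _, _, 459]

508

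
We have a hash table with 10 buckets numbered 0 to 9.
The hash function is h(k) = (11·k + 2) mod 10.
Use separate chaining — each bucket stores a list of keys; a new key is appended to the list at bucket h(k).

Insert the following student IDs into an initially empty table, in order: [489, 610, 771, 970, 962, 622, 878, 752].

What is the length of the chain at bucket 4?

489 -> bucket 1
610 -> bucket 2
771 -> bucket 3
970 -> bucket 2 (collision)
962 -> bucket 4
622 -> bucket 4 (collision)
878 -> bucket 0
752 -> bucket 4 (collision)
Final buckets:
0: 878
1: 489
2: 610 -> 970
3: 771
4: 962 -> 622 -> 752
5: ∅
6: ∅
7: ∅
8: ∅
9: ∅

3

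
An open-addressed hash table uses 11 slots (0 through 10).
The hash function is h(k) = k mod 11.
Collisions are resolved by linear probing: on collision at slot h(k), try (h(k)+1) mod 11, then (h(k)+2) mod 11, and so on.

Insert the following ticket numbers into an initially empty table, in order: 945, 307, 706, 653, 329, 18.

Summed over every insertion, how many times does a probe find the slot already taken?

3

945 hashes to 10; slot 10 is free -> place at 10.
307 hashes to 10; 10 taken -> place at 0.
706 hashes to 2; slot 2 is free -> place at 2.
653 hashes to 4; slot 4 is free -> place at 4.
329 hashes to 10; 10,0 taken -> place at 1.
18 hashes to 7; slot 7 is free -> place at 7.
Table: [307, 329, 706, ., 653, ., ., 18, ., ., 945]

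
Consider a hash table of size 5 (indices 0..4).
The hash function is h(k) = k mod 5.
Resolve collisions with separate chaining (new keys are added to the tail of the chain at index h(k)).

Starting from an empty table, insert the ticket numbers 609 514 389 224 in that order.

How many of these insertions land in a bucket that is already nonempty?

3

609 → bucket 4
514 → bucket 4 (collision)
389 → bucket 4 (collision)
224 → bucket 4 (collision)
Final buckets:
0: -
1: -
2: -
3: -
4: 609 -> 514 -> 389 -> 224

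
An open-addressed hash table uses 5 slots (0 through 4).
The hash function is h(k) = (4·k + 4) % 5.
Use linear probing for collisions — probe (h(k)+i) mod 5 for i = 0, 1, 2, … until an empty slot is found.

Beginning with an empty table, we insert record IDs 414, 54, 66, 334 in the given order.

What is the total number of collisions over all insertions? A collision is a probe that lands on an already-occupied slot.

414: h=0 → slot 0
54: h=0, probe 0,1 → slot 1
66: h=3 → slot 3
334: h=0, probe 0,1,2 → slot 2
Table: [414, 54, 334, 66, —]

3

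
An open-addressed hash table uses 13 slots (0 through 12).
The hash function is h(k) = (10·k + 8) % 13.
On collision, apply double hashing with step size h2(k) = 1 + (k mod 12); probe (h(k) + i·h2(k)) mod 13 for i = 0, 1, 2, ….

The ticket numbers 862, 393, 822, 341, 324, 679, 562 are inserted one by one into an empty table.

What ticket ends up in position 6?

822

862 hashes to 9; slot 9 is free => place at 9.
393 hashes to 12; slot 12 is free => place at 12.
822 hashes to 12, h2=7; 12 taken => place at 6.
341 hashes to 12, h2=6; 12 taken => place at 5.
324 hashes to 11; slot 11 is free => place at 11.
679 hashes to 12, h2=8; 12 taken => place at 7.
562 hashes to 12, h2=11; 12 taken => place at 10.
Table: [., ., ., ., ., 341, 822, 679, ., 862, 562, 324, 393]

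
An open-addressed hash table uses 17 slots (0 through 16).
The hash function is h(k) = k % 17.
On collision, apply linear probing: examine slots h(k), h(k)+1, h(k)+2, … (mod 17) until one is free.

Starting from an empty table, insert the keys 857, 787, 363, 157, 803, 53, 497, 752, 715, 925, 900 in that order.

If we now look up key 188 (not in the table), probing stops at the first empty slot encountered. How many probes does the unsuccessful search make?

857 hashes to 7; slot 7 is free → place at 7.
787 hashes to 5; slot 5 is free → place at 5.
363 hashes to 6; slot 6 is free → place at 6.
157 hashes to 4; slot 4 is free → place at 4.
803 hashes to 4; 4,5,6,7 taken → place at 8.
53 hashes to 2; slot 2 is free → place at 2.
497 hashes to 4; 4,5,6,7,8 taken → place at 9.
752 hashes to 4; 4,5,6,7,8,9 taken → place at 10.
715 hashes to 1; slot 1 is free → place at 1.
925 hashes to 7; 7,8,9,10 taken → place at 11.
900 hashes to 16; slot 16 is free → place at 16.
Table: [_, 715, 53, _, 157, 787, 363, 857, 803, 497, 752, 925, _, _, _, _, 900]
Lookup 188: h=1, probe 1,2,3 → slot 3 empty, not found.

3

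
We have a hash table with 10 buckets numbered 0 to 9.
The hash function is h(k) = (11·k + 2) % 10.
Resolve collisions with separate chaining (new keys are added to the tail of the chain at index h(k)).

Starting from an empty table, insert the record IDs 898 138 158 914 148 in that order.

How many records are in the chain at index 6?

1

Insert 898: h=0, bucket 0 empty -> new chain.
Insert 138: h=0, bucket 0 nonempty -> append to chain.
Insert 158: h=0, bucket 0 nonempty -> append to chain.
Insert 914: h=6, bucket 6 empty -> new chain.
Insert 148: h=0, bucket 0 nonempty -> append to chain.
Final buckets:
0: 898 -> 138 -> 158 -> 148
1: -
2: -
3: -
4: -
5: -
6: 914
7: -
8: -
9: -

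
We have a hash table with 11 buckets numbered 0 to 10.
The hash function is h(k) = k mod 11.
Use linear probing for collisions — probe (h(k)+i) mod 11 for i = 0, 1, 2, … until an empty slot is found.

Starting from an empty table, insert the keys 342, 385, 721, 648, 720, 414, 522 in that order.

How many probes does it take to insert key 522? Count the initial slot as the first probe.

342 hashes to 1; slot 1 is free => place at 1.
385 hashes to 0; slot 0 is free => place at 0.
721 hashes to 6; slot 6 is free => place at 6.
648 hashes to 10; slot 10 is free => place at 10.
720 hashes to 5; slot 5 is free => place at 5.
414 hashes to 7; slot 7 is free => place at 7.
522 hashes to 5; 5,6,7 taken => place at 8.
Table: [385, 342, ., ., ., 720, 721, 414, 522, ., 648]

4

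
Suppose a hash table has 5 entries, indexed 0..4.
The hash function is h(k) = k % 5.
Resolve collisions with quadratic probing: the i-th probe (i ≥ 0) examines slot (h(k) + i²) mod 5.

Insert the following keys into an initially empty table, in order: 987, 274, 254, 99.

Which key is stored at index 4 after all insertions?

274

987 hashes to 2; slot 2 is free => place at 2.
274 hashes to 4; slot 4 is free => place at 4.
254 hashes to 4; 4 taken => place at 0.
99 hashes to 4; 4,0 taken => place at 3.
Table: [254, ., 987, 99, 274]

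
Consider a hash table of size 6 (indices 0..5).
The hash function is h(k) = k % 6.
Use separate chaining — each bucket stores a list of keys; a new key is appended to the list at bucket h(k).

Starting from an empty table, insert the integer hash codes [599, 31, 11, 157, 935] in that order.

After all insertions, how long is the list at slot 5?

Insert 599: h=5, bucket 5 empty → new chain.
Insert 31: h=1, bucket 1 empty → new chain.
Insert 11: h=5, bucket 5 nonempty → append to chain.
Insert 157: h=1, bucket 1 nonempty → append to chain.
Insert 935: h=5, bucket 5 nonempty → append to chain.
Final buckets:
0: —
1: 31 -> 157
2: —
3: —
4: —
5: 599 -> 11 -> 935

3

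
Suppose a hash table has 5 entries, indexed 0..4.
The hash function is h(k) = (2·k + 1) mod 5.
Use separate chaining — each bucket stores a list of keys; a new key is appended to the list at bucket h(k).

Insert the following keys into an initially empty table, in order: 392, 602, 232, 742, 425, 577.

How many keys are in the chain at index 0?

5

Insert 392: h=0, bucket 0 empty → new chain.
Insert 602: h=0, bucket 0 nonempty → append to chain.
Insert 232: h=0, bucket 0 nonempty → append to chain.
Insert 742: h=0, bucket 0 nonempty → append to chain.
Insert 425: h=1, bucket 1 empty → new chain.
Insert 577: h=0, bucket 0 nonempty → append to chain.
Final buckets:
0: 392 -> 602 -> 232 -> 742 -> 577
1: 425
2: .
3: .
4: .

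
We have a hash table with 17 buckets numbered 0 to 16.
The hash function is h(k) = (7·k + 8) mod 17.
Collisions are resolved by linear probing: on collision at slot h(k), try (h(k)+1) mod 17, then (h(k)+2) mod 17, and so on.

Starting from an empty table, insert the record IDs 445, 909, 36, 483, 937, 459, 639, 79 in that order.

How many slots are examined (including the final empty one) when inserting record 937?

445: h=12 => slot 12
909: h=13 => slot 13
36: h=5 => slot 5
483: h=6 => slot 6
937: h=5, probe 5,6,7 => slot 7
459: h=8 => slot 8
639: h=10 => slot 10
79: h=0 => slot 0
Table: [79, -, -, -, -, 36, 483, 937, 459, -, 639, -, 445, 909, -, -, -]

3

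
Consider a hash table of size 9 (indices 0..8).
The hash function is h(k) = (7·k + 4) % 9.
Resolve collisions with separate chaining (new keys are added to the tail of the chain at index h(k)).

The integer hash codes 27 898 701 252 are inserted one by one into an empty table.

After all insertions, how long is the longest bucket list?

27 -> bucket 4
898 -> bucket 8
701 -> bucket 6
252 -> bucket 4 (collision)
Final buckets:
0: ∅
1: ∅
2: ∅
3: ∅
4: 27 -> 252
5: ∅
6: 701
7: ∅
8: 898

2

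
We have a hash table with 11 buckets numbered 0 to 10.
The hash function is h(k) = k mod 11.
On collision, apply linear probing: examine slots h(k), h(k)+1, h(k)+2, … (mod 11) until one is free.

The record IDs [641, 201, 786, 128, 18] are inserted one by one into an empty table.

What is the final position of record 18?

8

641: h=3 => slot 3
201: h=3, probe 3,4 => slot 4
786: h=5 => slot 5
128: h=7 => slot 7
18: h=7, probe 7,8 => slot 8
Table: [-, -, -, 641, 201, 786, -, 128, 18, -, -]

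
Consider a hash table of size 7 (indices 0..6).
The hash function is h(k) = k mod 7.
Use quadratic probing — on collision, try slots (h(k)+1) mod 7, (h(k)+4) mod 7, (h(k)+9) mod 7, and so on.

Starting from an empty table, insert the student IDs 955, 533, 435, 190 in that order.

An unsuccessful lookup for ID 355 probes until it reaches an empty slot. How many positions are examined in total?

955: h=3 → slot 3
533: h=1 → slot 1
435: h=1, probe 1,2 → slot 2
190: h=1, probe 1,2,5 → slot 5
Table: [—, 533, 435, 955, —, 190, —]
Lookup 355: h=5, probe 5,6 → slot 6 empty, not found.

2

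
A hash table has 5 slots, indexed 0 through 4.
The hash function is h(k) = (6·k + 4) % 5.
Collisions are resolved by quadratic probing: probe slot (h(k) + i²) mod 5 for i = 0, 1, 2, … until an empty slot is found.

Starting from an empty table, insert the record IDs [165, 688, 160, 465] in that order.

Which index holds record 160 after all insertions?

0

165 hashes to 4; slot 4 is free => place at 4.
688 hashes to 2; slot 2 is free => place at 2.
160 hashes to 4; 4 taken => place at 0.
465 hashes to 4; 4,0 taken => place at 3.
Table: [160, -, 688, 465, 165]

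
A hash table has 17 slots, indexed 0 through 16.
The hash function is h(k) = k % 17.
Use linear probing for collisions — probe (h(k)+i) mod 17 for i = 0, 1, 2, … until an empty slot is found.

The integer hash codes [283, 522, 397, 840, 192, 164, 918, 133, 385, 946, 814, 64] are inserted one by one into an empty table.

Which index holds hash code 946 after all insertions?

16

283 hashes to 11; slot 11 is free -> place at 11.
522 hashes to 12; slot 12 is free -> place at 12.
397 hashes to 6; slot 6 is free -> place at 6.
840 hashes to 7; slot 7 is free -> place at 7.
192 hashes to 5; slot 5 is free -> place at 5.
164 hashes to 11; 11,12 taken -> place at 13.
918 hashes to 0; slot 0 is free -> place at 0.
133 hashes to 14; slot 14 is free -> place at 14.
385 hashes to 11; 11,12,13,14 taken -> place at 15.
946 hashes to 11; 11,12,13,14,15 taken -> place at 16.
814 hashes to 15; 15,16,0 taken -> place at 1.
64 hashes to 13; 13,14,15,16,0,1 taken -> place at 2.
Table: [918, 814, 64, ., ., 192, 397, 840, ., ., ., 283, 522, 164, 133, 385, 946]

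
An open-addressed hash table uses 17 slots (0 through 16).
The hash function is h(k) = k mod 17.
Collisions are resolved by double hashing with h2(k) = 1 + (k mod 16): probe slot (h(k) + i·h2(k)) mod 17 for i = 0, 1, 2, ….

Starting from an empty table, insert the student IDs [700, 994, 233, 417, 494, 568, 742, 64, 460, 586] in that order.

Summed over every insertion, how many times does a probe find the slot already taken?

700 hashes to 3; slot 3 is free -> place at 3.
994 hashes to 8; slot 8 is free -> place at 8.
233 hashes to 12; slot 12 is free -> place at 12.
417 hashes to 9; slot 9 is free -> place at 9.
494 hashes to 1; slot 1 is free -> place at 1.
568 hashes to 7; slot 7 is free -> place at 7.
742 hashes to 11; slot 11 is free -> place at 11.
64 hashes to 13; slot 13 is free -> place at 13.
460 hashes to 1, h2=13; 1 taken -> place at 14.
586 hashes to 8, h2=11; 8 taken -> place at 2.
Table: [_, 494, 586, 700, _, _, _, 568, 994, 417, _, 742, 233, 64, 460, _, _]

2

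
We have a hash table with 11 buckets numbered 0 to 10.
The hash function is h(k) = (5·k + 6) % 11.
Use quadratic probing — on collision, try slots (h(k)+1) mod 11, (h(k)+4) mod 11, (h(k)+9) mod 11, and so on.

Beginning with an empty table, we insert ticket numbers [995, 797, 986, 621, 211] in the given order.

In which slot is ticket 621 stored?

995 hashes to 9; slot 9 is free => place at 9.
797 hashes to 9; 9 taken => place at 10.
986 hashes to 8; slot 8 is free => place at 8.
621 hashes to 9; 9,10 taken => place at 2.
211 hashes to 5; slot 5 is free => place at 5.
Table: [-, -, 621, -, -, 211, -, -, 986, 995, 797]

2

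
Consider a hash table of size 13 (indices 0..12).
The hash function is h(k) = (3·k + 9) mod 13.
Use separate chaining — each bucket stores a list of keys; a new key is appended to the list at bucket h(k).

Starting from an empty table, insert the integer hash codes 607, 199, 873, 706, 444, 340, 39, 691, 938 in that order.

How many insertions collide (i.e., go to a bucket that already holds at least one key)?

5

607 → bucket 10
199 → bucket 8
873 → bucket 2
706 → bucket 8 (collision)
444 → bucket 2 (collision)
340 → bucket 2 (collision)
39 → bucket 9
691 → bucket 2 (collision)
938 → bucket 2 (collision)
Final buckets:
0: ∅
1: ∅
2: 873 -> 444 -> 340 -> 691 -> 938
3: ∅
4: ∅
5: ∅
6: ∅
7: ∅
8: 199 -> 706
9: 39
10: 607
11: ∅
12: ∅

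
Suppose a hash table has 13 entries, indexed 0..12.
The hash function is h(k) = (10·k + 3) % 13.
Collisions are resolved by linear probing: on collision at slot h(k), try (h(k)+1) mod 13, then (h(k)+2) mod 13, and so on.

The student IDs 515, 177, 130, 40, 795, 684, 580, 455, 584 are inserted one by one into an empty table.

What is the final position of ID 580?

8

515 hashes to 5; slot 5 is free => place at 5.
177 hashes to 5; 5 taken => place at 6.
130 hashes to 3; slot 3 is free => place at 3.
40 hashes to 0; slot 0 is free => place at 0.
795 hashes to 10; slot 10 is free => place at 10.
684 hashes to 5; 5,6 taken => place at 7.
580 hashes to 5; 5,6,7 taken => place at 8.
455 hashes to 3; 3 taken => place at 4.
584 hashes to 6; 6,7,8 taken => place at 9.
Table: [40, ., ., 130, 455, 515, 177, 684, 580, 584, 795, ., .]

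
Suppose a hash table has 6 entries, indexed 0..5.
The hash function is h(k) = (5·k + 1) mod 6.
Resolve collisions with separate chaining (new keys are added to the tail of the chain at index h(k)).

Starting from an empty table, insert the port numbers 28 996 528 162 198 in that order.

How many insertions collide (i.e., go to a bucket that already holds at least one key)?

28 → bucket 3
996 → bucket 1
528 → bucket 1 (collision)
162 → bucket 1 (collision)
198 → bucket 1 (collision)
Final buckets:
0: ∅
1: 996 -> 528 -> 162 -> 198
2: ∅
3: 28
4: ∅
5: ∅

3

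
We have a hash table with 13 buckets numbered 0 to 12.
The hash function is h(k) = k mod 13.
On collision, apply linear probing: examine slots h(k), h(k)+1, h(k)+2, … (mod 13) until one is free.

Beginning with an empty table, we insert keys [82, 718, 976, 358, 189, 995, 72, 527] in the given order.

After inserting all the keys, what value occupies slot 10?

72

82: h=4 => slot 4
718: h=3 => slot 3
976: h=1 => slot 1
358: h=7 => slot 7
189: h=7, probe 7,8 => slot 8
995: h=7, probe 7,8,9 => slot 9
72: h=7, probe 7,8,9,10 => slot 10
527: h=7, probe 7,8,9,10,11 => slot 11
Table: [∅, 976, ∅, 718, 82, ∅, ∅, 358, 189, 995, 72, 527, ∅]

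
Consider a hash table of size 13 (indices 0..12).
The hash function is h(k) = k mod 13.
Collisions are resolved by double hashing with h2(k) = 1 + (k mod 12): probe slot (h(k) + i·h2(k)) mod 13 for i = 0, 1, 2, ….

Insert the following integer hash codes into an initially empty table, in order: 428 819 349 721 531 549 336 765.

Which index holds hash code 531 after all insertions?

2

Insert 428: h=12, slot 12 empty => index 12.
Insert 819: h=0, slot 0 empty => index 0.
Insert 349: h=11, slot 11 empty => index 11.
Insert 721: h=6, slot 6 empty => index 6.
Insert 531: h=11, h2=4, slot 11 occupied => index 2.
Insert 549: h=3, slot 3 empty => index 3.
Insert 336: h=11, h2=1, slots 11,12,0 occupied => index 1.
Insert 765: h=11, h2=10, slot 11 occupied => index 8.
Table: [819, 336, 531, 549, —, —, 721, —, 765, —, —, 349, 428]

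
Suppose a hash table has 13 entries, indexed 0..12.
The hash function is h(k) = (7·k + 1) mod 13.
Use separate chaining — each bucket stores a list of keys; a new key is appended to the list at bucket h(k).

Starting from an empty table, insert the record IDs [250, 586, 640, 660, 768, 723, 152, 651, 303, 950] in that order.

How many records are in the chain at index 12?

Insert 250: h=9, bucket 9 empty → new chain.
Insert 586: h=8, bucket 8 empty → new chain.
Insert 640: h=9, bucket 9 nonempty → append to chain.
Insert 660: h=6, bucket 6 empty → new chain.
Insert 768: h=8, bucket 8 nonempty → append to chain.
Insert 723: h=5, bucket 5 empty → new chain.
Insert 152: h=12, bucket 12 empty → new chain.
Insert 651: h=8, bucket 8 nonempty → append to chain.
Insert 303: h=3, bucket 3 empty → new chain.
Insert 950: h=8, bucket 8 nonempty → append to chain.
Final buckets:
0: .
1: .
2: .
3: 303
4: .
5: 723
6: 660
7: .
8: 586 -> 768 -> 651 -> 950
9: 250 -> 640
10: .
11: .
12: 152

1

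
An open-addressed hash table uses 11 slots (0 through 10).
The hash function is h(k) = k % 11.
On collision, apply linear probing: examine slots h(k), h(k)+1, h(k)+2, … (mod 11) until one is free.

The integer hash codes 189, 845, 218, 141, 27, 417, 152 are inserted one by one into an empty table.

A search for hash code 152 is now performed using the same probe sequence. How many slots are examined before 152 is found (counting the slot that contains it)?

189: h=2 → slot 2
845: h=9 → slot 9
218: h=9, probe 9,10 → slot 10
141: h=9, probe 9,10,0 → slot 0
27: h=5 → slot 5
417: h=10, probe 10,0,1 → slot 1
152: h=9, probe 9,10,0,1,2,3 → slot 3
Table: [141, 417, 189, 152, —, 27, —, —, —, 845, 218]
Lookup 152: h=9, probe 9,10,0,1,2,3 → found at 3.

6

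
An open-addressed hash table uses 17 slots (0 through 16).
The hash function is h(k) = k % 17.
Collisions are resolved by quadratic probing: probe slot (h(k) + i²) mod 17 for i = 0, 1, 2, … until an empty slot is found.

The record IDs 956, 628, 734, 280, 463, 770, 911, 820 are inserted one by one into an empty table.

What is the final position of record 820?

13

Insert 956: h=4, slot 4 empty => index 4.
Insert 628: h=16, slot 16 empty => index 16.
Insert 734: h=3, slot 3 empty => index 3.
Insert 280: h=8, slot 8 empty => index 8.
Insert 463: h=4, slot 4 occupied => index 5.
Insert 770: h=5, slot 5 occupied => index 6.
Insert 911: h=10, slot 10 empty => index 10.
Insert 820: h=4, slots 4,5,8 occupied => index 13.
Table: [., ., ., 734, 956, 463, 770, ., 280, ., 911, ., ., 820, ., ., 628]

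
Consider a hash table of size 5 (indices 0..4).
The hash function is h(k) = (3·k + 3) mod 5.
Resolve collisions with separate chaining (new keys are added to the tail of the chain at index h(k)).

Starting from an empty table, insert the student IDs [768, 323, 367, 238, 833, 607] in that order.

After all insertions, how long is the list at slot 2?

4

Insert 768: h=2, bucket 2 empty -> new chain.
Insert 323: h=2, bucket 2 nonempty -> append to chain.
Insert 367: h=4, bucket 4 empty -> new chain.
Insert 238: h=2, bucket 2 nonempty -> append to chain.
Insert 833: h=2, bucket 2 nonempty -> append to chain.
Insert 607: h=4, bucket 4 nonempty -> append to chain.
Final buckets:
0: ∅
1: ∅
2: 768 -> 323 -> 238 -> 833
3: ∅
4: 367 -> 607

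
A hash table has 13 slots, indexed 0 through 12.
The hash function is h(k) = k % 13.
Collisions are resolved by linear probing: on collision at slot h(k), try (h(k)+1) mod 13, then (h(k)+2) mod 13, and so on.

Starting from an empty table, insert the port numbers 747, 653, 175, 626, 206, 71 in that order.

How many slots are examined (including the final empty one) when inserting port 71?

747 hashes to 6; slot 6 is free → place at 6.
653 hashes to 3; slot 3 is free → place at 3.
175 hashes to 6; 6 taken → place at 7.
626 hashes to 2; slot 2 is free → place at 2.
206 hashes to 11; slot 11 is free → place at 11.
71 hashes to 6; 6,7 taken → place at 8.
Table: [—, —, 626, 653, —, —, 747, 175, 71, —, —, 206, —]

3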